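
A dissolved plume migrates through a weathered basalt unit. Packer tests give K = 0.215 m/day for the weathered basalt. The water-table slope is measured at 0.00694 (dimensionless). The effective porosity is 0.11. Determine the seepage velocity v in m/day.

0.0136

Hydraulic gradient i = 0.00694.
Darcy flux q = K · i = 0.2150 × 0.006940 = 0.001492 m/day.
Seepage velocity v = q / n_e = 0.001492 / 0.11 = 0.01356 m/day.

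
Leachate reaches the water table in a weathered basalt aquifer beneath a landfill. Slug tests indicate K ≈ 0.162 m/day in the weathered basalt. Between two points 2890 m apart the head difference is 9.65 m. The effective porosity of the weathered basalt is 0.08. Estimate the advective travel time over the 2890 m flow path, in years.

1170

Hydraulic gradient i = Δh / L = 9.65 / 2890 = 0.003339.
Darcy flux q = K · i = 0.1620 × 0.003339 = 0.0005409 m/day.
Seepage velocity v = q / n_e = 0.0005409 / 0.08 = 0.006762 m/day.
Travel time t = L / v = 2890 / 0.006762 = 4.274e+05 days = 1170 years.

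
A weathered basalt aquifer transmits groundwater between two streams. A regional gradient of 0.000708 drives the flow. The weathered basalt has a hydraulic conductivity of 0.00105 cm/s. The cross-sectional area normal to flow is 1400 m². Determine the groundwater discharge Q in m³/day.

0.899

Convert K: 0.00105 cm/s × 864 = 0.9072 m/day.
Hydraulic gradient i = 0.000708.
Darcy's law: Q = K · A · i = 0.9072 × 1400 × 0.0007080 = 0.8992 m³/day.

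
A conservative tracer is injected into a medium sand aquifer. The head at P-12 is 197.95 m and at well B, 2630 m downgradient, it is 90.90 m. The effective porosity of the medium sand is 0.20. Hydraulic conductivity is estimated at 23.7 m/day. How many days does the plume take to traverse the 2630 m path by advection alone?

Hydraulic gradient i = (197.95 − 90.90) / 2630 = 107.05 / 2630 = 0.04070.
Darcy flux q = K · i = 23.70 × 0.04070 = 0.9647 m/day.
Seepage velocity v = q / n_e = 0.9647 / 0.20 = 4.823 m/day.
Travel time t = L / v = 2630 / 4.823 = 545.3 days.

545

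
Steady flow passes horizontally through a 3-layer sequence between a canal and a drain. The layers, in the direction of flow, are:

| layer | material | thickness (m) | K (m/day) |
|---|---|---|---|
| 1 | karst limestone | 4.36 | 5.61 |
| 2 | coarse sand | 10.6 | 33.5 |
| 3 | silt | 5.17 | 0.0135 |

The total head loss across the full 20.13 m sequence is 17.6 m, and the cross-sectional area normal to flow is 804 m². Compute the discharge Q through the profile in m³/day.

36.8

Flow is perpendicular to layering, so the layers act in series and the equivalent K is the thickness-weighted harmonic mean.
Total thickness L = 4.36 + 10.6 + 5.17 = 20.13 m.
Σ(b_i/K_i) = 4.36/5.61 + 10.6/33.5 + 5.17/0.0135 = 384.1 d.
K_eq = L / Σ(b_i/K_i) = 20.13 / 384.1 = 0.05241 m/day.
Q = K_eq · A · (Δh/L) = 0.05241 × 804 × (17.6/20.13) = 36.84 m³/day.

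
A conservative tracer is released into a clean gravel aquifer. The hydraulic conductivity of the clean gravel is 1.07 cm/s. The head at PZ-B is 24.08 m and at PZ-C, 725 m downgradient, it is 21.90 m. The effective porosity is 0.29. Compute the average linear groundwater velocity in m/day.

9.59

Convert K: 1.07 cm/s × 864 = 924.5 m/day.
Hydraulic gradient i = (24.08 − 21.90) / 725 = 2.18 / 725 = 0.003007.
Darcy flux q = K · i = 924.5 × 0.003007 = 2.780 m/day.
Seepage velocity v = q / n_e = 2.780 / 0.29 = 9.586 m/day.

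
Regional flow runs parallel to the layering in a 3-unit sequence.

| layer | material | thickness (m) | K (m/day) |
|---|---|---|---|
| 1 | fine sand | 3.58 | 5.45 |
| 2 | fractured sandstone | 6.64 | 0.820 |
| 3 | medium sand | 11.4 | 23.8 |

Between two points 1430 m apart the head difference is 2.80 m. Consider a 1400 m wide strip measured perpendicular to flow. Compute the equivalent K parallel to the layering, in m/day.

13.7

Flow is parallel to layering, so each bed carries its own Darcy discharge and the transmissivities add.
Σ(K_i·b_i) = 5.45×3.58 + 0.820×6.64 + 23.8×11.4 = 296.3 m²/day.
Total thickness b = 21.62 m, so K_eq = Σ(K_i·b_i)/b = 13.70 m/day.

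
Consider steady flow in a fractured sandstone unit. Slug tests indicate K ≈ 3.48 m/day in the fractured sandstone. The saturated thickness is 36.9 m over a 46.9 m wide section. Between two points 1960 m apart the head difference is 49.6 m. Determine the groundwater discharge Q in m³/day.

Cross-sectional area A = 46.9 × 36.9 = 1731 m².
Hydraulic gradient i = Δh / L = 49.6 / 1960 = 0.02531.
Darcy's law: Q = K · A · i = 3.480 × 1731 × 0.02531 = 152.4 m³/day.

152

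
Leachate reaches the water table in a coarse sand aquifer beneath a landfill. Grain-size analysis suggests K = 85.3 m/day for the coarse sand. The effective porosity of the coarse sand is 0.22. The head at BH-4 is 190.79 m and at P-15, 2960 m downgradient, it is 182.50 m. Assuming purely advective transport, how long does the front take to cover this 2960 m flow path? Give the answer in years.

Hydraulic gradient i = (190.79 − 182.50) / 2960 = 8.29 / 2960 = 0.002801.
Darcy flux q = K · i = 85.30 × 0.002801 = 0.2389 m/day.
Seepage velocity v = q / n_e = 0.2389 / 0.22 = 1.086 m/day.
Travel time t = L / v = 2960 / 1.086 = 2726 days = 7.463 years.

7.46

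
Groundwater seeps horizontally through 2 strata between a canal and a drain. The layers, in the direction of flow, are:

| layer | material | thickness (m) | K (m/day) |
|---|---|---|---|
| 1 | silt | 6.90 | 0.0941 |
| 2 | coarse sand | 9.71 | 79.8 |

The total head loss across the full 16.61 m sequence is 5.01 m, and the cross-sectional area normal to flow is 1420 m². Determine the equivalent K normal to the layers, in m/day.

Flow is perpendicular to layering, so the layers act in series and the equivalent K is the thickness-weighted harmonic mean.
Total thickness L = 6.90 + 9.71 = 16.61 m.
Σ(b_i/K_i) = 6.90/0.0941 + 9.71/79.8 = 73.45 d.
K_eq = L / Σ(b_i/K_i) = 16.61 / 73.45 = 0.2261 m/day.

0.226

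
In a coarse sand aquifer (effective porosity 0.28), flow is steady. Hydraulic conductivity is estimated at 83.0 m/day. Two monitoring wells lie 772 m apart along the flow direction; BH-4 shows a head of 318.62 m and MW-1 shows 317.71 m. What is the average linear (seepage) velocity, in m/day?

Hydraulic gradient i = (318.62 − 317.71) / 772 = 0.91 / 772 = 0.001179.
Darcy flux q = K · i = 83.00 × 0.001179 = 0.09784 m/day.
Seepage velocity v = q / n_e = 0.09784 / 0.28 = 0.3494 m/day.

0.349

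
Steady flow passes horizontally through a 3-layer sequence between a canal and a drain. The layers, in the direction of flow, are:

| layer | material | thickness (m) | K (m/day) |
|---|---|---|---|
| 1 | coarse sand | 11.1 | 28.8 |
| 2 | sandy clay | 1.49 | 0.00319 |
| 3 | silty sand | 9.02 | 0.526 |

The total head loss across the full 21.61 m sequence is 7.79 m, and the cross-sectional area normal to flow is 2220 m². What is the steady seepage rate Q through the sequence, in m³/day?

35.7

Flow is perpendicular to layering, so the layers act in series and the equivalent K is the thickness-weighted harmonic mean.
Total thickness L = 11.1 + 1.49 + 9.02 = 21.61 m.
Σ(b_i/K_i) = 11.1/28.8 + 1.49/0.00319 + 9.02/0.526 = 484.6 d.
K_eq = L / Σ(b_i/K_i) = 21.61 / 484.6 = 0.04459 m/day.
Q = K_eq · A · (Δh/L) = 0.04459 × 2220 × (7.79/21.61) = 35.69 m³/day.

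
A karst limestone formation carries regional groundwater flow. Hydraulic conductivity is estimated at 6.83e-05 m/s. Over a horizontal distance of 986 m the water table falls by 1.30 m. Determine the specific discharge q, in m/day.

0.00778

Convert K: 6.83e-05 m/s × 86400 = 5.901 m/day.
Hydraulic gradient i = Δh / L = 1.30 / 986 = 0.001318.
Specific discharge q = K · i = 5.901 × 0.001318 = 0.007780 m/day.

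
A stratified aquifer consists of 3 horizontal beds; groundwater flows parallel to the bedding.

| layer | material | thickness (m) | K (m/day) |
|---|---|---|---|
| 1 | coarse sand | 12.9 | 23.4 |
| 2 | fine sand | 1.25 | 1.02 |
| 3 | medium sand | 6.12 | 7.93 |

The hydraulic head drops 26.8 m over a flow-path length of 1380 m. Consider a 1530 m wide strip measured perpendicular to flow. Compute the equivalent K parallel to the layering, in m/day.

Flow is parallel to layering, so each bed carries its own Darcy discharge and the transmissivities add.
Σ(K_i·b_i) = 23.4×12.9 + 1.02×1.25 + 7.93×6.12 = 351.7 m²/day.
Total thickness b = 20.27 m, so K_eq = Σ(K_i·b_i)/b = 17.35 m/day.

17.3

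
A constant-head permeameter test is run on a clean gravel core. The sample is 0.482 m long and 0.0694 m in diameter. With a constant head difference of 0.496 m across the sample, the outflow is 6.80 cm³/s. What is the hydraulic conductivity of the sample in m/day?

Cross-sectional area A = π·(d/2)² = π × (0.0694/2)² = 0.003783 m².
Convert discharge: 6.80 cm³/s = 6.800e-06 m³/s.
Darcy's law rearranged: K = Q·L / (A·Δh) = 6.800e-06 × 0.482 / (0.003783 × 0.496) = 0.001747 m/s = 150.9 m/day.

151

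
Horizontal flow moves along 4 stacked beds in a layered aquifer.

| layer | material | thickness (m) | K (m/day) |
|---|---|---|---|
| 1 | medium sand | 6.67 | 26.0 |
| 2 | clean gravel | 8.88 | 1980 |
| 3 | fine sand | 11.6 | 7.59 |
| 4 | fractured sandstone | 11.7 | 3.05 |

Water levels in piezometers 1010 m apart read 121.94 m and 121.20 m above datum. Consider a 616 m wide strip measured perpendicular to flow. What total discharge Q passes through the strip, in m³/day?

8070

Flow is parallel to layering, so each bed carries its own Darcy discharge and the transmissivities add.
Σ(K_i·b_i) = 26.0×6.67 + 1980×8.88 + 7.59×11.6 + 3.05×11.7 = 17880 m²/day.
Hydraulic gradient i = (121.94 − 121.20) / 1010 = 0.74 / 1010 = 0.0007327.
Q = Σ(K_i·b_i) · W · i = 17880 × 616 × 0.0007327 = 8070 m³/day.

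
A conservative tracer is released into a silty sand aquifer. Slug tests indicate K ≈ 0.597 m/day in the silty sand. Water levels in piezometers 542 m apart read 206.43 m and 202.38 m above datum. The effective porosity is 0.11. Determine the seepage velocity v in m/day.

Hydraulic gradient i = (206.43 − 202.38) / 542 = 4.05 / 542 = 0.007472.
Darcy flux q = K · i = 0.5970 × 0.007472 = 0.004461 m/day.
Seepage velocity v = q / n_e = 0.004461 / 0.11 = 0.04055 m/day.

0.0406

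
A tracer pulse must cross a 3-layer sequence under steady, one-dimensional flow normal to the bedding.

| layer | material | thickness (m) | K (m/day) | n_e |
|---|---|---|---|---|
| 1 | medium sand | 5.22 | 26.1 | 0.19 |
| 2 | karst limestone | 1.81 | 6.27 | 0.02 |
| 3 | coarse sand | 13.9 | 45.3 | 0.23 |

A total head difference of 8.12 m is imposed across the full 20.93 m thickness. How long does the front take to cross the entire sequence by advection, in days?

With flow normal to the layers, continuity requires the same specific discharge q through every layer.
Σ(b_i/K_i) = 5.22/26.1 + 1.81/6.27 + 13.9/45.3 = 0.7955 d.
q = Δh / Σ(b_i/K_i) = 8.12 / 0.7955 = 10.21 m/day.
In each layer the seepage velocity is v_i = q/n_i, so the layer transit time is t_i = b_i·n_i / q:
  layer 1 (medium sand): t_1 = 5.22 × 0.19 / 10.21 = 0.09717 d
  layer 2 (karst limestone): t_2 = 1.81 × 0.02 / 10.21 = 0.003547 d
  layer 3 (coarse sand): t_3 = 13.9 × 0.23 / 10.21 = 0.3132 d
Total t = Σ t_i = 0.4139 days.

0.414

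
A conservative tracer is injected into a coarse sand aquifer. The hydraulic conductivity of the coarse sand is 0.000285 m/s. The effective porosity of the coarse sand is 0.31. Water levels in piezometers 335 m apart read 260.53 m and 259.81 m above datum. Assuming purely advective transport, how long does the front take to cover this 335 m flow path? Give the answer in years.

Convert K: 0.000285 m/s × 86400 = 24.62 m/day.
Hydraulic gradient i = (260.53 − 259.81) / 335 = 0.72 / 335 = 0.002149.
Darcy flux q = K · i = 24.62 × 0.002149 = 0.05292 m/day.
Seepage velocity v = q / n_e = 0.05292 / 0.31 = 0.1707 m/day.
Travel time t = L / v = 335 / 0.1707 = 1962 days = 5.372 years.

5.37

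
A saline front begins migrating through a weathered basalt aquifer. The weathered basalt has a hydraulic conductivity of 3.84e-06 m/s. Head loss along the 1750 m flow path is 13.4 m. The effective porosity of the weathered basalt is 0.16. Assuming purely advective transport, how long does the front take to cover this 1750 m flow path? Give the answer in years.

Convert K: 3.84e-06 m/s × 86400 = 0.3318 m/day.
Hydraulic gradient i = Δh / L = 13.4 / 1750 = 0.007657.
Darcy flux q = K · i = 0.3318 × 0.007657 = 0.002540 m/day.
Seepage velocity v = q / n_e = 0.002540 / 0.16 = 0.01588 m/day.
Travel time t = L / v = 1750 / 0.01588 = 1.102e+05 days = 301.8 years.

302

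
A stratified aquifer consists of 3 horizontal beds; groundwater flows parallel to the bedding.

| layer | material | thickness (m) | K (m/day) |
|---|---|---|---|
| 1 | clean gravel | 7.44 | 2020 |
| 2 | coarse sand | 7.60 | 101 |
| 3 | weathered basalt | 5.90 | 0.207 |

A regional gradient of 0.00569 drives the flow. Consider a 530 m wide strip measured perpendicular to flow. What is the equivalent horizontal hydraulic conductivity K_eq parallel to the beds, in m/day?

Flow is parallel to layering, so each bed carries its own Darcy discharge and the transmissivities add.
Σ(K_i·b_i) = 2020×7.44 + 101×7.60 + 0.207×5.90 = 15798 m²/day.
Total thickness b = 20.94 m, so K_eq = Σ(K_i·b_i)/b = 754.4 m/day.

754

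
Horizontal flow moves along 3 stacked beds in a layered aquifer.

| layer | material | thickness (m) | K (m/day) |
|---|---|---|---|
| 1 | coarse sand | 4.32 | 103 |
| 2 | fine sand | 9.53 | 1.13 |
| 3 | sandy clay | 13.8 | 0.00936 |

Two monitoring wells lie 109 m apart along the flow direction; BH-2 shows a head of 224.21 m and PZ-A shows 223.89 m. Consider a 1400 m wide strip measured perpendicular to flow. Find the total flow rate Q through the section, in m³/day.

Flow is parallel to layering, so each bed carries its own Darcy discharge and the transmissivities add.
Σ(K_i·b_i) = 103×4.32 + 1.13×9.53 + 0.00936×13.8 = 455.9 m²/day.
Hydraulic gradient i = (224.21 − 223.89) / 109 = 0.32 / 109 = 0.002936.
Q = Σ(K_i·b_i) · W · i = 455.9 × 1400 × 0.002936 = 1874 m³/day.

1870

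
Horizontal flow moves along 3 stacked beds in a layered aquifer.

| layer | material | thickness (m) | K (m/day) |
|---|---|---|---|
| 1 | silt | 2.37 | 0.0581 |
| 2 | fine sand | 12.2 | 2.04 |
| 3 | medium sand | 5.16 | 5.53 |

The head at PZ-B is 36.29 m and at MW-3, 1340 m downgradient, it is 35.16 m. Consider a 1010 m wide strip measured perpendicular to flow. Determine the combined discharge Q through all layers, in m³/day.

45.6

Flow is parallel to layering, so each bed carries its own Darcy discharge and the transmissivities add.
Σ(K_i·b_i) = 0.0581×2.37 + 2.04×12.2 + 5.53×5.16 = 53.56 m²/day.
Hydraulic gradient i = (36.29 − 35.16) / 1340 = 1.13 / 1340 = 0.0008433.
Q = Σ(K_i·b_i) · W · i = 53.56 × 1010 × 0.0008433 = 45.62 m³/day.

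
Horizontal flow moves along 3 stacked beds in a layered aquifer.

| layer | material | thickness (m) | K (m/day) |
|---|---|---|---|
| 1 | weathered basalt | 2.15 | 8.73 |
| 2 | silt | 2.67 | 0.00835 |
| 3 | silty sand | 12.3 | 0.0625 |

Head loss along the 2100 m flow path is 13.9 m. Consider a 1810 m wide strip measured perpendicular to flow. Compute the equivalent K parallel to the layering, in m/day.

Flow is parallel to layering, so each bed carries its own Darcy discharge and the transmissivities add.
Σ(K_i·b_i) = 8.73×2.15 + 0.00835×2.67 + 0.0625×12.3 = 19.56 m²/day.
Total thickness b = 17.12 m, so K_eq = Σ(K_i·b_i)/b = 1.143 m/day.

1.14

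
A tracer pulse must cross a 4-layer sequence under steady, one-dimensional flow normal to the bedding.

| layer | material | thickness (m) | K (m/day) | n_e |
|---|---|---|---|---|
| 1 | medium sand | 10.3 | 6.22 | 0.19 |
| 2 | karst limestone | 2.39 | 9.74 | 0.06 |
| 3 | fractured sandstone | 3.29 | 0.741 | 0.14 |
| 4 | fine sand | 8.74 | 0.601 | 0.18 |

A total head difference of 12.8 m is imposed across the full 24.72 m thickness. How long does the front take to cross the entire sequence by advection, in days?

With flow normal to the layers, continuity requires the same specific discharge q through every layer.
Σ(b_i/K_i) = 10.3/6.22 + 2.39/9.74 + 3.29/0.741 + 8.74/0.601 = 20.88 d.
q = Δh / Σ(b_i/K_i) = 12.8 / 20.88 = 0.6129 m/day.
In each layer the seepage velocity is v_i = q/n_i, so the layer transit time is t_i = b_i·n_i / q:
  layer 1 (medium sand): t_1 = 10.3 × 0.19 / 0.6129 = 3.193 d
  layer 2 (karst limestone): t_2 = 2.39 × 0.06 / 0.6129 = 0.2340 d
  layer 3 (fractured sandstone): t_3 = 3.29 × 0.14 / 0.6129 = 0.7515 d
  layer 4 (fine sand): t_4 = 8.74 × 0.18 / 0.6129 = 2.567 d
Total t = Σ t_i = 6.745 days.

6.75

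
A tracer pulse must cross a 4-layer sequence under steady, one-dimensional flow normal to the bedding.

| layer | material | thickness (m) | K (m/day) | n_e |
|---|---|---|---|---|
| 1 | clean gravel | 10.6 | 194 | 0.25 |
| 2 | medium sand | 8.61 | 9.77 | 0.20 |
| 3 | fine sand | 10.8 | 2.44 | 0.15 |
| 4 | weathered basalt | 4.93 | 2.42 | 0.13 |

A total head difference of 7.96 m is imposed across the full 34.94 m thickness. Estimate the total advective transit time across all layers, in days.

6.17

With flow normal to the layers, continuity requires the same specific discharge q through every layer.
Σ(b_i/K_i) = 10.6/194 + 8.61/9.77 + 10.8/2.44 + 4.93/2.42 = 7.399 d.
q = Δh / Σ(b_i/K_i) = 7.96 / 7.399 = 1.076 m/day.
In each layer the seepage velocity is v_i = q/n_i, so the layer transit time is t_i = b_i·n_i / q:
  layer 1 (clean gravel): t_1 = 10.6 × 0.25 / 1.076 = 2.463 d
  layer 2 (medium sand): t_2 = 8.61 × 0.20 / 1.076 = 1.601 d
  layer 3 (fine sand): t_3 = 10.8 × 0.15 / 1.076 = 1.506 d
  layer 4 (weathered basalt): t_4 = 4.93 × 0.13 / 1.076 = 0.5958 d
Total t = Σ t_i = 6.166 days.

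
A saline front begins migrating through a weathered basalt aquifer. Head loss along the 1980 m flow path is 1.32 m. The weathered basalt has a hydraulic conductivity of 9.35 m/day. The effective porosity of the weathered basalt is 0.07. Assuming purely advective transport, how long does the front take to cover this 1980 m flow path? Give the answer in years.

Hydraulic gradient i = Δh / L = 1.32 / 1980 = 0.0006667.
Darcy flux q = K · i = 9.350 × 0.0006667 = 0.006233 m/day.
Seepage velocity v = q / n_e = 0.006233 / 0.07 = 0.08905 m/day.
Travel time t = L / v = 1980 / 0.08905 = 22235 days = 60.88 years.

60.9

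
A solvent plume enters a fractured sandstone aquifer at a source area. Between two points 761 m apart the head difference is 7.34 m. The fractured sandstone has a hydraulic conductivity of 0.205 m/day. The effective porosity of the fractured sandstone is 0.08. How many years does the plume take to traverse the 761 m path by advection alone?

84.3

Hydraulic gradient i = Δh / L = 7.34 / 761 = 0.009645.
Darcy flux q = K · i = 0.2050 × 0.009645 = 0.001977 m/day.
Seepage velocity v = q / n_e = 0.001977 / 0.08 = 0.02472 m/day.
Travel time t = L / v = 761 / 0.02472 = 30790 days = 84.30 years.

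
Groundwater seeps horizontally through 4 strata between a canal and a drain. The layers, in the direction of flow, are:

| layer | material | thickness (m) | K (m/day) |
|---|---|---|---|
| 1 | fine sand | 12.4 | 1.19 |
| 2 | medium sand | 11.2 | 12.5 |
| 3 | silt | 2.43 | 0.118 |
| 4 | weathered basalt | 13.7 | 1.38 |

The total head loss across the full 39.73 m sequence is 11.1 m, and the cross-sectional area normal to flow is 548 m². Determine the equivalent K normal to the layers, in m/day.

0.950

Flow is perpendicular to layering, so the layers act in series and the equivalent K is the thickness-weighted harmonic mean.
Total thickness L = 12.4 + 11.2 + 2.43 + 13.7 = 39.73 m.
Σ(b_i/K_i) = 12.4/1.19 + 11.2/12.5 + 2.43/0.118 + 13.7/1.38 = 41.84 d.
K_eq = L / Σ(b_i/K_i) = 39.73 / 41.84 = 0.9496 m/day.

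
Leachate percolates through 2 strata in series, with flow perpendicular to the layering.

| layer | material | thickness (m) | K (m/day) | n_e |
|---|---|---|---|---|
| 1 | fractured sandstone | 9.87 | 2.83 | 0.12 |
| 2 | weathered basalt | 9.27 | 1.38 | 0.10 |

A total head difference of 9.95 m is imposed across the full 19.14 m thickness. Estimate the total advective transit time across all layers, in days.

With flow normal to the layers, continuity requires the same specific discharge q through every layer.
Σ(b_i/K_i) = 9.87/2.83 + 9.27/1.38 = 10.21 d.
q = Δh / Σ(b_i/K_i) = 9.95 / 10.21 = 0.9750 m/day.
In each layer the seepage velocity is v_i = q/n_i, so the layer transit time is t_i = b_i·n_i / q:
  layer 1 (fractured sandstone): t_1 = 9.87 × 0.12 / 0.9750 = 1.215 d
  layer 2 (weathered basalt): t_2 = 9.27 × 0.10 / 0.9750 = 0.9508 d
Total t = Σ t_i = 2.166 days.

2.17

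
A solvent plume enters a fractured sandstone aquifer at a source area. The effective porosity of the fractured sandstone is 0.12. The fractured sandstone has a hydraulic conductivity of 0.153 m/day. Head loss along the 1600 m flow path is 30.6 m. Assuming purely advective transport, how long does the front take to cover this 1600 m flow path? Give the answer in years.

Hydraulic gradient i = Δh / L = 30.6 / 1600 = 0.01912.
Darcy flux q = K · i = 0.1530 × 0.01912 = 0.002926 m/day.
Seepage velocity v = q / n_e = 0.002926 / 0.12 = 0.02438 m/day.
Travel time t = L / v = 1600 / 0.02438 = 65616 days = 179.6 years.

180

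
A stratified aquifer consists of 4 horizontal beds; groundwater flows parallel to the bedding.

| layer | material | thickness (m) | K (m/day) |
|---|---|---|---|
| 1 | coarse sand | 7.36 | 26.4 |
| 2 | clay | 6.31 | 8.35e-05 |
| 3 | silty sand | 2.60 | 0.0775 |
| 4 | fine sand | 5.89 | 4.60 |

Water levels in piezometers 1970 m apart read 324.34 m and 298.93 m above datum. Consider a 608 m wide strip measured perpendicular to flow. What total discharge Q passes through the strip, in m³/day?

1740

Flow is parallel to layering, so each bed carries its own Darcy discharge and the transmissivities add.
Σ(K_i·b_i) = 26.4×7.36 + 8.35e-05×6.31 + 0.0775×2.60 + 4.60×5.89 = 221.6 m²/day.
Hydraulic gradient i = (324.34 − 298.93) / 1970 = 25.41 / 1970 = 0.01290.
Q = Σ(K_i·b_i) · W · i = 221.6 × 608 × 0.01290 = 1738 m³/day.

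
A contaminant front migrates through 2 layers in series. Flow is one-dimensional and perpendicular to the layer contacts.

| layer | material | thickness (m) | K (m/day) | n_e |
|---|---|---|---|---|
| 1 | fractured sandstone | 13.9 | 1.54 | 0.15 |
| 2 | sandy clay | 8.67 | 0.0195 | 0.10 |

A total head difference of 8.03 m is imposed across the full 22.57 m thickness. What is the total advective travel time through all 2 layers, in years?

0.457

With flow normal to the layers, continuity requires the same specific discharge q through every layer.
Σ(b_i/K_i) = 13.9/1.54 + 8.67/0.0195 = 453.6 d.
q = Δh / Σ(b_i/K_i) = 8.03 / 453.6 = 0.01770 m/day.
In each layer the seepage velocity is v_i = q/n_i, so the layer transit time is t_i = b_i·n_i / q:
  layer 1 (fractured sandstone): t_1 = 13.9 × 0.15 / 0.01770 = 117.8 d
  layer 2 (sandy clay): t_2 = 8.67 × 0.10 / 0.01770 = 48.98 d
Total t = Σ t_i = 166.8 days = 0.4566 years.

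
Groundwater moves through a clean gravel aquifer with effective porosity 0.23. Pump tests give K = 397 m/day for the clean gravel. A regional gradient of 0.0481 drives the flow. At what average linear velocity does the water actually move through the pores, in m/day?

83.0

Hydraulic gradient i = 0.0481.
Darcy flux q = K · i = 397.0 × 0.04810 = 19.10 m/day.
Seepage velocity v = q / n_e = 19.10 / 0.23 = 83.02 m/day.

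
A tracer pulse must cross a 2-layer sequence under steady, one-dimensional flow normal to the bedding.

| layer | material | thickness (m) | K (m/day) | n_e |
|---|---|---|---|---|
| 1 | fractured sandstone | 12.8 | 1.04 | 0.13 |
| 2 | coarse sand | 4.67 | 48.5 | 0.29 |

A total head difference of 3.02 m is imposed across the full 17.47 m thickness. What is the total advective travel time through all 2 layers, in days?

12.4

With flow normal to the layers, continuity requires the same specific discharge q through every layer.
Σ(b_i/K_i) = 12.8/1.04 + 4.67/48.5 = 12.40 d.
q = Δh / Σ(b_i/K_i) = 3.02 / 12.40 = 0.2435 m/day.
In each layer the seepage velocity is v_i = q/n_i, so the layer transit time is t_i = b_i·n_i / q:
  layer 1 (fractured sandstone): t_1 = 12.8 × 0.13 / 0.2435 = 6.835 d
  layer 2 (coarse sand): t_2 = 4.67 × 0.29 / 0.2435 = 5.562 d
Total t = Σ t_i = 12.40 days.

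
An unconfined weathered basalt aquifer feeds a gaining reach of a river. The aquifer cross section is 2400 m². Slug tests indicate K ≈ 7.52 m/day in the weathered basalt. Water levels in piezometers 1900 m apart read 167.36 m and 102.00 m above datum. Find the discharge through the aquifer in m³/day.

Hydraulic gradient i = (167.36 − 102.00) / 1900 = 65.36 / 1900 = 0.03440.
Darcy's law: Q = K · A · i = 7.520 × 2400 × 0.03440 = 620.9 m³/day.

621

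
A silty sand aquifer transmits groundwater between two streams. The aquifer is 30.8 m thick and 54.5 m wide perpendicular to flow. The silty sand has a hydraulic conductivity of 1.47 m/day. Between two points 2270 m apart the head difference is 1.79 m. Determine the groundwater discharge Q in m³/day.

Cross-sectional area A = 54.5 × 30.8 = 1679 m².
Hydraulic gradient i = Δh / L = 1.79 / 2270 = 0.0007885.
Darcy's law: Q = K · A · i = 1.470 × 1679 × 0.0007885 = 1.946 m³/day.

1.95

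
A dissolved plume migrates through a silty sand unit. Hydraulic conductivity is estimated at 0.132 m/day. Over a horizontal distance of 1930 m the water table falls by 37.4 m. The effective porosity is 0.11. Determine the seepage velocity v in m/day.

Hydraulic gradient i = Δh / L = 37.4 / 1930 = 0.01938.
Darcy flux q = K · i = 0.1320 × 0.01938 = 0.002558 m/day.
Seepage velocity v = q / n_e = 0.002558 / 0.11 = 0.02325 m/day.

0.0233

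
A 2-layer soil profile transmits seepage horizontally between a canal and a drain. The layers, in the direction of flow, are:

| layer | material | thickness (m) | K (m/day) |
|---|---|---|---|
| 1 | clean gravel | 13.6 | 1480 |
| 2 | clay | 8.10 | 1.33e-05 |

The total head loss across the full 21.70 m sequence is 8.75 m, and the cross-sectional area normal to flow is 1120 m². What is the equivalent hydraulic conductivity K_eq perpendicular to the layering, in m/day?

3.56e-05

Flow is perpendicular to layering, so the layers act in series and the equivalent K is the thickness-weighted harmonic mean.
Total thickness L = 13.6 + 8.10 = 21.70 m.
Σ(b_i/K_i) = 13.6/1480 + 8.10/1.33e-05 = 6.090e+05 d.
K_eq = L / Σ(b_i/K_i) = 21.70 / 6.090e+05 = 3.563e-05 m/day.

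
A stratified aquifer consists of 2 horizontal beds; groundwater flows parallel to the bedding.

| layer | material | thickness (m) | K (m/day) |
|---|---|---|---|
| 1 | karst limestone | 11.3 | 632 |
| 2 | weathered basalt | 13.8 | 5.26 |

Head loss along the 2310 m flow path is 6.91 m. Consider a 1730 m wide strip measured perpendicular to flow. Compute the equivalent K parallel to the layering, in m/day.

287

Flow is parallel to layering, so each bed carries its own Darcy discharge and the transmissivities add.
Σ(K_i·b_i) = 632×11.3 + 5.26×13.8 = 7214 m²/day.
Total thickness b = 25.10 m, so K_eq = Σ(K_i·b_i)/b = 287.4 m/day.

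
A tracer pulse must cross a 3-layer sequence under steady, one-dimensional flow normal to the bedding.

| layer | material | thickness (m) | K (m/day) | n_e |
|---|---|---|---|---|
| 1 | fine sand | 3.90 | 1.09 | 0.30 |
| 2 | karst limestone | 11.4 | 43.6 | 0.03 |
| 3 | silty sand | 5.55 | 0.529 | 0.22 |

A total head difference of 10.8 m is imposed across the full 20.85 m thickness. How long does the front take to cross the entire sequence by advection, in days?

3.63

With flow normal to the layers, continuity requires the same specific discharge q through every layer.
Σ(b_i/K_i) = 3.90/1.09 + 11.4/43.6 + 5.55/0.529 = 14.33 d.
q = Δh / Σ(b_i/K_i) = 10.8 / 14.33 = 0.7536 m/day.
In each layer the seepage velocity is v_i = q/n_i, so the layer transit time is t_i = b_i·n_i / q:
  layer 1 (fine sand): t_1 = 3.90 × 0.30 / 0.7536 = 1.553 d
  layer 2 (karst limestone): t_2 = 11.4 × 0.03 / 0.7536 = 0.4538 d
  layer 3 (silty sand): t_3 = 5.55 × 0.22 / 0.7536 = 1.620 d
Total t = Σ t_i = 3.627 days.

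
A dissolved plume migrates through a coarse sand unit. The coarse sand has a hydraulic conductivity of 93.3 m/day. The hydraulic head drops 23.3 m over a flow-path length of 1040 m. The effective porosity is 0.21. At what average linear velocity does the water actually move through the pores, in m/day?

Hydraulic gradient i = Δh / L = 23.3 / 1040 = 0.02240.
Darcy flux q = K · i = 93.30 × 0.02240 = 2.090 m/day.
Seepage velocity v = q / n_e = 2.090 / 0.21 = 9.954 m/day.

9.95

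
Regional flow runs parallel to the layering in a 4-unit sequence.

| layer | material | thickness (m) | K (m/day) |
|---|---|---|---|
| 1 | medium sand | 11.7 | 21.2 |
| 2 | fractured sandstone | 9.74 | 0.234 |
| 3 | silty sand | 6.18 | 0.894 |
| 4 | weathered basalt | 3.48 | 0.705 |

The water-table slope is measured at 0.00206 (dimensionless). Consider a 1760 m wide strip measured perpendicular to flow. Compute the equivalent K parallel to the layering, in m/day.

8.31

Flow is parallel to layering, so each bed carries its own Darcy discharge and the transmissivities add.
Σ(K_i·b_i) = 21.2×11.7 + 0.234×9.74 + 0.894×6.18 + 0.705×3.48 = 258.3 m²/day.
Total thickness b = 31.10 m, so K_eq = Σ(K_i·b_i)/b = 8.305 m/day.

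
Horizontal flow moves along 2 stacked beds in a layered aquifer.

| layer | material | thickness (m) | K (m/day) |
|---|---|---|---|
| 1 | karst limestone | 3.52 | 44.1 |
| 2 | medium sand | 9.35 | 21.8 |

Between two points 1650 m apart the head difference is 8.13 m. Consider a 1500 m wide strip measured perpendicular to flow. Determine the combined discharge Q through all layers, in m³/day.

2650

Flow is parallel to layering, so each bed carries its own Darcy discharge and the transmissivities add.
Σ(K_i·b_i) = 44.1×3.52 + 21.8×9.35 = 359.1 m²/day.
Hydraulic gradient i = Δh / L = 8.13 / 1650 = 0.004927.
Q = Σ(K_i·b_i) · W · i = 359.1 × 1500 × 0.004927 = 2654 m³/day.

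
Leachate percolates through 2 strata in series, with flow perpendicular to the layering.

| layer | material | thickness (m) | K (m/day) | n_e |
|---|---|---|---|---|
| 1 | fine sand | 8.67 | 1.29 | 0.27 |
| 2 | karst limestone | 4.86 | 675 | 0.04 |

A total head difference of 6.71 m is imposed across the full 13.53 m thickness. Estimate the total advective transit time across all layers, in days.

2.54

With flow normal to the layers, continuity requires the same specific discharge q through every layer.
Σ(b_i/K_i) = 8.67/1.29 + 4.86/675 = 6.728 d.
q = Δh / Σ(b_i/K_i) = 6.71 / 6.728 = 0.9973 m/day.
In each layer the seepage velocity is v_i = q/n_i, so the layer transit time is t_i = b_i·n_i / q:
  layer 1 (fine sand): t_1 = 8.67 × 0.27 / 0.9973 = 2.347 d
  layer 2 (karst limestone): t_2 = 4.86 × 0.04 / 0.9973 = 0.1949 d
Total t = Σ t_i = 2.542 days.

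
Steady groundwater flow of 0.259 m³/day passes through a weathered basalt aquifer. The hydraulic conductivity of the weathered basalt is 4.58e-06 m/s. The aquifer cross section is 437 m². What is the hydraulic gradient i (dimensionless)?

Convert K: 4.58e-06 m/s × 86400 = 0.3957 m/day.
From Q = K·A·i, i = Q / (K·A) = 0.259 / (0.3957 × 437.0) = 0.001498.

0.00150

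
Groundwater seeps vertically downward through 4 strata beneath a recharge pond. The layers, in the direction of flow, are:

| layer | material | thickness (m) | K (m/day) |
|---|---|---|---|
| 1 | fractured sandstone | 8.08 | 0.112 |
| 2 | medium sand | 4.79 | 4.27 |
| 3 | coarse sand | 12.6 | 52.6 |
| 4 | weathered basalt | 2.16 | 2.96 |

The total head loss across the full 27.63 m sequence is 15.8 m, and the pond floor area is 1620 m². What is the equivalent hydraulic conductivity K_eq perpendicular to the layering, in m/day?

0.372

Flow is perpendicular to layering, so the layers act in series and the equivalent K is the thickness-weighted harmonic mean.
Total thickness L = 8.08 + 4.79 + 12.6 + 2.16 = 27.63 m.
Σ(b_i/K_i) = 8.08/0.112 + 4.79/4.27 + 12.6/52.6 + 2.16/2.96 = 74.23 d.
K_eq = L / Σ(b_i/K_i) = 27.63 / 74.23 = 0.3722 m/day.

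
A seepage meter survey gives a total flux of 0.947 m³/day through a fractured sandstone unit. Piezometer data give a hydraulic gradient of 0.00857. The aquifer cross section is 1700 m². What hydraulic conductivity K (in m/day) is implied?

Hydraulic gradient i = 0.00857.
From Q = K·A·i, K = Q / (A·i) = 0.947 / (1700 × 0.008570) = 0.06500 m/day.

0.0650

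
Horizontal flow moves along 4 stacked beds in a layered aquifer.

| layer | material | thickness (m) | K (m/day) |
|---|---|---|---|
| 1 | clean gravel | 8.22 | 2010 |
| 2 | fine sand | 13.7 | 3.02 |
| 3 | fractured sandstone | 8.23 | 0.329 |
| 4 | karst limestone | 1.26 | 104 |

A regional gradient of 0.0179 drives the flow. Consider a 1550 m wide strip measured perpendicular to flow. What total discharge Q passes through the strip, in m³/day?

463000

Flow is parallel to layering, so each bed carries its own Darcy discharge and the transmissivities add.
Σ(K_i·b_i) = 2010×8.22 + 3.02×13.7 + 0.329×8.23 + 104×1.26 = 16697 m²/day.
Hydraulic gradient i = 0.0179.
Q = Σ(K_i·b_i) · W · i = 16697 × 1550 × 0.01790 = 4.633e+05 m³/day.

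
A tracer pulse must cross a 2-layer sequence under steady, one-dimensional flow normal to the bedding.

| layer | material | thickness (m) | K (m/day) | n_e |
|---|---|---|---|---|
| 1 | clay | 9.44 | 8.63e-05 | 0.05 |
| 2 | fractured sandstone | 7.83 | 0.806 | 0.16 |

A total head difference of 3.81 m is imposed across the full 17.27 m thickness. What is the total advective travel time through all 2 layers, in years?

With flow normal to the layers, continuity requires the same specific discharge q through every layer.
Σ(b_i/K_i) = 9.44/8.63e-05 + 7.83/0.806 = 1.094e+05 d.
q = Δh / Σ(b_i/K_i) = 3.81 / 1.094e+05 = 3.483e-05 m/day.
In each layer the seepage velocity is v_i = q/n_i, so the layer transit time is t_i = b_i·n_i / q:
  layer 1 (clay): t_1 = 9.44 × 0.05 / 3.483e-05 = 13552 d
  layer 2 (fractured sandstone): t_2 = 7.83 × 0.16 / 3.483e-05 = 35971 d
Total t = Σ t_i = 49524 days = 135.6 years.

136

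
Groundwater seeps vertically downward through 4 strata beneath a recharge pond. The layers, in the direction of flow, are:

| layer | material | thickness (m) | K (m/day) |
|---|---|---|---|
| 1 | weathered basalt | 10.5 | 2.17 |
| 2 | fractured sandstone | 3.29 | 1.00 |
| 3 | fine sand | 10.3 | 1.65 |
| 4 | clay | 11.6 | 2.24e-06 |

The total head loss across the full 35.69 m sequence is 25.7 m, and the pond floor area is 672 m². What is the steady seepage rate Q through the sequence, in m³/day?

Flow is perpendicular to layering, so the layers act in series and the equivalent K is the thickness-weighted harmonic mean.
Total thickness L = 10.5 + 3.29 + 10.3 + 11.6 = 35.69 m.
Σ(b_i/K_i) = 10.5/2.17 + 3.29/1.00 + 10.3/1.65 + 11.6/2.24e-06 = 5.179e+06 d.
K_eq = L / Σ(b_i/K_i) = 35.69 / 5.179e+06 = 6.892e-06 m/day.
Q = K_eq · A · (Δh/L) = 6.892e-06 × 672 × (25.7/35.69) = 0.003335 m³/day.

0.00333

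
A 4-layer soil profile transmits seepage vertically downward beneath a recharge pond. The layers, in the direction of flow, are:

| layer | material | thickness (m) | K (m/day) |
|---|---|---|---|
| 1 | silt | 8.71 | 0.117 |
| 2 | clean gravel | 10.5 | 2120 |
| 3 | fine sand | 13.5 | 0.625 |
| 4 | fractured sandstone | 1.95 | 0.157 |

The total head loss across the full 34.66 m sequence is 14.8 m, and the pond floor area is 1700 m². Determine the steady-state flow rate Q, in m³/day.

232

Flow is perpendicular to layering, so the layers act in series and the equivalent K is the thickness-weighted harmonic mean.
Total thickness L = 8.71 + 10.5 + 13.5 + 1.95 = 34.66 m.
Σ(b_i/K_i) = 8.71/0.117 + 10.5/2120 + 13.5/0.625 + 1.95/0.157 = 108.5 d.
K_eq = L / Σ(b_i/K_i) = 34.66 / 108.5 = 0.3195 m/day.
Q = K_eq · A · (Δh/L) = 0.3195 × 1700 × (14.8/34.66) = 232.0 m³/day.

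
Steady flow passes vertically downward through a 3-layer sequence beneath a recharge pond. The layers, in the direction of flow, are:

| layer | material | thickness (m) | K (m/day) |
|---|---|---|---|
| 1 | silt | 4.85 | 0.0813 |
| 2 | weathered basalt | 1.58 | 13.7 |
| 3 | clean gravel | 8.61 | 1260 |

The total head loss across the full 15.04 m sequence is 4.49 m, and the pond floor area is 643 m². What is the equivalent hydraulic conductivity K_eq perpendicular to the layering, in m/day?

Flow is perpendicular to layering, so the layers act in series and the equivalent K is the thickness-weighted harmonic mean.
Total thickness L = 4.85 + 1.58 + 8.61 = 15.04 m.
Σ(b_i/K_i) = 4.85/0.0813 + 1.58/13.7 + 8.61/1260 = 59.78 d.
K_eq = L / Σ(b_i/K_i) = 15.04 / 59.78 = 0.2516 m/day.

0.252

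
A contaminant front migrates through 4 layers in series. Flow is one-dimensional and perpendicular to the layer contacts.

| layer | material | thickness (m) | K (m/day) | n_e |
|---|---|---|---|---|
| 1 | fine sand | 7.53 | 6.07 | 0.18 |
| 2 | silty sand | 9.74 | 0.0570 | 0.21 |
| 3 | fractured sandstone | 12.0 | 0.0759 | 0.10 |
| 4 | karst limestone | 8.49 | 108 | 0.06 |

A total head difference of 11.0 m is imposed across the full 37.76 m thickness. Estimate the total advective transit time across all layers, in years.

0.420

With flow normal to the layers, continuity requires the same specific discharge q through every layer.
Σ(b_i/K_i) = 7.53/6.07 + 9.74/0.0570 + 12.0/0.0759 + 8.49/108 = 330.3 d.
q = Δh / Σ(b_i/K_i) = 11.0 / 330.3 = 0.03330 m/day.
In each layer the seepage velocity is v_i = q/n_i, so the layer transit time is t_i = b_i·n_i / q:
  layer 1 (fine sand): t_1 = 7.53 × 0.18 / 0.03330 = 40.70 d
  layer 2 (silty sand): t_2 = 9.74 × 0.21 / 0.03330 = 61.42 d
  layer 3 (fractured sandstone): t_3 = 12.0 × 0.10 / 0.03330 = 36.03 d
  layer 4 (karst limestone): t_4 = 8.49 × 0.06 / 0.03330 = 15.30 d
Total t = Σ t_i = 153.4 days = 0.4201 years.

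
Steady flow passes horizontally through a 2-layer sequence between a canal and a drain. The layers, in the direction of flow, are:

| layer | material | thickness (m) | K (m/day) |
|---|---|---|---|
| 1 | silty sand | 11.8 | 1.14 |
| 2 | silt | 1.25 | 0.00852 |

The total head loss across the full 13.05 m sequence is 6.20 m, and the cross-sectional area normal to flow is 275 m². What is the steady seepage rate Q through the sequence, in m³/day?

Flow is perpendicular to layering, so the layers act in series and the equivalent K is the thickness-weighted harmonic mean.
Total thickness L = 11.8 + 1.25 = 13.05 m.
Σ(b_i/K_i) = 11.8/1.14 + 1.25/0.00852 = 157.1 d.
K_eq = L / Σ(b_i/K_i) = 13.05 / 157.1 = 0.08309 m/day.
Q = K_eq · A · (Δh/L) = 0.08309 × 275 × (6.20/13.05) = 10.86 m³/day.

10.9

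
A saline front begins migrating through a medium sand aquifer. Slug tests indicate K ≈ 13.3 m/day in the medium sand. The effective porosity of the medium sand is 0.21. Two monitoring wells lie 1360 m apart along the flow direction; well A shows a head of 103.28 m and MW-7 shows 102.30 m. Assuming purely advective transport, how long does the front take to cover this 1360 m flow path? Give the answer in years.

81.6

Hydraulic gradient i = (103.28 − 102.30) / 1360 = 0.98 / 1360 = 0.0007206.
Darcy flux q = K · i = 13.30 × 0.0007206 = 0.009584 m/day.
Seepage velocity v = q / n_e = 0.009584 / 0.21 = 0.04564 m/day.
Travel time t = L / v = 1360 / 0.04564 = 29800 days = 81.59 years.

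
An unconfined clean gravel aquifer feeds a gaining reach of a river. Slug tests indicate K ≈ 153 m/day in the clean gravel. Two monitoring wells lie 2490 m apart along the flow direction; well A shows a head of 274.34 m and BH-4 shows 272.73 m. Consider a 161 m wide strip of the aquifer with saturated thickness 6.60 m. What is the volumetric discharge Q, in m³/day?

Cross-sectional area A = 161 × 6.60 = 1063 m².
Hydraulic gradient i = (274.34 − 272.73) / 2490 = 1.61 / 2490 = 0.0006466.
Darcy's law: Q = K · A · i = 153.0 × 1063 × 0.0006466 = 105.1 m³/day.

105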